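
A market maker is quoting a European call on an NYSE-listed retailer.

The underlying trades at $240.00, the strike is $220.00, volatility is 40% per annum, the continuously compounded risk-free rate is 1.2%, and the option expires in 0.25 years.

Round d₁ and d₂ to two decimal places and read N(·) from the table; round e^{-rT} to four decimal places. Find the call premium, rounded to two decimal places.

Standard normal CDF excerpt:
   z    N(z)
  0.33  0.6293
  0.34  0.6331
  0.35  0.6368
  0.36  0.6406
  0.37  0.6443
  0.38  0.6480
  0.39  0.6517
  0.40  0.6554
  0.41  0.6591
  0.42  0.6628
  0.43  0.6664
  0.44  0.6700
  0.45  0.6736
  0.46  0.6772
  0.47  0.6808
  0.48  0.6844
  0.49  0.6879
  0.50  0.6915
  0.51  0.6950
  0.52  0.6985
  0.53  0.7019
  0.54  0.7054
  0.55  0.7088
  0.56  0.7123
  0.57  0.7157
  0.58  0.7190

T = 0.25;  σ√T = 0.2000
d₁ = [ln(240/220) + (0.012 + 0.4²/2)·0.25] / 0.2000 = [0.0870 + 0.0230] / 0.2000 = 0.5501 which rounds to 0.55
d₂ = d₁ − σ√T = 0.5501 − 0.2000 = 0.3501 which rounds to 0.35
e^(−rT) = e^(−0.012·0.25) = 0.9970
C = 240·N(0.55) − 220·0.9970·N(0.35) = 240·0.7088 − 220·0.9970·0.6368 = 170.1120 − 139.6757 = 30.4363

$30.44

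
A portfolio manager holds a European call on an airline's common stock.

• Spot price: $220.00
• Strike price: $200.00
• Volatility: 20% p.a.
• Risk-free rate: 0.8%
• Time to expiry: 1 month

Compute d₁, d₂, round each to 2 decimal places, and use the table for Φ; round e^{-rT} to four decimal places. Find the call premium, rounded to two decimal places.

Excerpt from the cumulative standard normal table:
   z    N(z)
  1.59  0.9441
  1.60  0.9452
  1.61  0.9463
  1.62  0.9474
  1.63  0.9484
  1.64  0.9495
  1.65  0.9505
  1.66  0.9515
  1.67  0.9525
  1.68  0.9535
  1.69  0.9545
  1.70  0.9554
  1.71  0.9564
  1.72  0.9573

$20.44

T = 0.08333;  σ√T = 0.0577
ln(S/K) + (r + σ²/2)T = ln(220/200) + (0.008 + 0.2²/2)·0.08333 = 0.0953 + 0.0023 = 0.0976
d₁ = 0.0976 / 0.0577 = 1.6912 which rounds to 1.69
d₂ = d₁ − σ√T = 1.6912 − 0.0577 = 1.6335 which rounds to 1.63
e^(−rT) = e^(−0.008·0.08333) = 0.9993
C = 220·N(1.69) − 200·0.9993·N(1.63) = 220·0.9545 − 200·0.9993·0.9484 = 209.9900 − 189.5472 = 20.4428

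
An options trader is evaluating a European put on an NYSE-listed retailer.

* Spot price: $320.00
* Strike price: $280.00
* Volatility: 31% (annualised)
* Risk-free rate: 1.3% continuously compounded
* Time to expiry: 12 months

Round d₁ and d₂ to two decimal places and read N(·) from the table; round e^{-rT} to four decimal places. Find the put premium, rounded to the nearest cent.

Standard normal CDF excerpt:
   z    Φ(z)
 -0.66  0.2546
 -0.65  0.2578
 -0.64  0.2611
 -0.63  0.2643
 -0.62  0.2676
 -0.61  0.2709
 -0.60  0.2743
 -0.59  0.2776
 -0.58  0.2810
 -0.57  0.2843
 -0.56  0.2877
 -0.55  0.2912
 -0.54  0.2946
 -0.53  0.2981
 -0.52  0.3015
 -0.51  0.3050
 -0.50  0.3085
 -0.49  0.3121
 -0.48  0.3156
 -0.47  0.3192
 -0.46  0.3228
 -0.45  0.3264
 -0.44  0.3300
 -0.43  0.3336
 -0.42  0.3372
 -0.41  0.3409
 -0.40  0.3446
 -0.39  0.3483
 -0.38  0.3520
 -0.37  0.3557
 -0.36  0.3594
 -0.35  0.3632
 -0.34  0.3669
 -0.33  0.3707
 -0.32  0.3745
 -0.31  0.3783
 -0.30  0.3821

$18.93

T = 1;  σ√T = 0.3100
ln(S/K) + (r + σ²/2)T = ln(320/280) + (0.013 + 0.31²/2)·1 = 0.1335 + 0.0611 = 0.1946
d₁ = 0.1946 / 0.3100 = 0.6277 → 0.63
d₂ = d₁ − σ√T = 0.6277 − 0.3100 = 0.3177 → 0.32
exp(−rT) = exp(−0.013·1) = 0.9871
P = 280·0.9871·N(-0.32) − 320·N(-0.63) = 280·0.9871·0.3745 − 320·0.2643 = 103.5073 − 84.5760 = 18.9313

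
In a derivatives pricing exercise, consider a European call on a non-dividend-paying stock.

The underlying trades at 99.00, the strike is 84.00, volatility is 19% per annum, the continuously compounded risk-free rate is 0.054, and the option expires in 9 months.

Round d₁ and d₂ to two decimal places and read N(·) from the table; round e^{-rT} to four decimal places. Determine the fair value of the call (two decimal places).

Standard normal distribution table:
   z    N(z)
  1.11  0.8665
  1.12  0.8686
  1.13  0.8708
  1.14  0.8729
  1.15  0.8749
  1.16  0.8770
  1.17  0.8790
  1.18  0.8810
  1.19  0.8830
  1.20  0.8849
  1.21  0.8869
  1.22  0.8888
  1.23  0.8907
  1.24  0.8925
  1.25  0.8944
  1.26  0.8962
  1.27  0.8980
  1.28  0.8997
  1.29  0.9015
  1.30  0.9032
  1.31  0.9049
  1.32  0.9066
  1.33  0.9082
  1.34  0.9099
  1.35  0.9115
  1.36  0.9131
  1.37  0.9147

T = 0.75;  σ√T = 0.1645
d₁ = [ln(99/84) + (0.054 + 0.19²/2)·0.75] / 0.1645 = [0.1643 + 0.0540] / 0.1645 = 1.3269 ≈ 1.33
d₂ = d₁ − σ√T = 1.3269 − 0.1645 = 1.1624 ≈ 1.16
exp(−rT) = exp(−0.054·0.75) = 0.9603
N(d₁) = N(1.33) = 0.9082;  N(d₂) = N(1.16) = 0.8770
C = 99·0.9082 − 84·0.9603·0.8770 = 89.9118 − 70.7434 = 19.1684

19.17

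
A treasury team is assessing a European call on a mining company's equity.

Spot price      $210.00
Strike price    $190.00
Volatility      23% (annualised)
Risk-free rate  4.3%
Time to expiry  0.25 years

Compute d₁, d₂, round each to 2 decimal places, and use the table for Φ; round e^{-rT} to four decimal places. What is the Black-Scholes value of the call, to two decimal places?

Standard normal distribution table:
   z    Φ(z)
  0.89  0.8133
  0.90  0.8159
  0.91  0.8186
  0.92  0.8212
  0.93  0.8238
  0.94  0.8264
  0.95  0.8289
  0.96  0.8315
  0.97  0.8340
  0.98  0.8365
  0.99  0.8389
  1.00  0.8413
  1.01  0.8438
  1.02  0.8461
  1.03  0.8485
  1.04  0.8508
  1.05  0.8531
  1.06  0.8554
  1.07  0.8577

$23.81

σ√T = 0.23·√0.25 = 0.1150
d₁ = [ln(210/190) + (0.043 + 0.23²/2)·0.25] / 0.1150 = [0.1001 + 0.0174] / 0.1150 = 1.0213 ⇒ 1.02
d₂ = d₁ − σ√T = 1.0213 − 0.1150 = 0.9063 ⇒ 0.91
e^(−rT) = e^(−0.043·0.25) = 0.9893
N(d₁) = N(1.02) = 0.8461;  N(d₂) = N(0.91) = 0.8186
C = 210·0.8461 − 190·0.9893·0.8186 = 177.6810 − 153.8698 = 23.8112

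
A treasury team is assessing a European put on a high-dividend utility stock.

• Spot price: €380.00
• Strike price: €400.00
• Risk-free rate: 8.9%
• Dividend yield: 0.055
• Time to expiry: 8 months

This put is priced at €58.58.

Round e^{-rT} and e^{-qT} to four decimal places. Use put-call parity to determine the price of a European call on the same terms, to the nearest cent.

e^(−qT) = e^(−0.055·0.6667) = 0.9640;  e^(−rT) = e^(−0.089·0.6667) = 0.9424
Put-call parity: C − P = S·e^(−qT) − K·e^(−rT) = 380·0.9640 − 400·0.9424 = 366.3200 − 376.9600 = -10.6400
C = P + (C − P) = 58.58 + (-10.6400) = 47.9400

€47.94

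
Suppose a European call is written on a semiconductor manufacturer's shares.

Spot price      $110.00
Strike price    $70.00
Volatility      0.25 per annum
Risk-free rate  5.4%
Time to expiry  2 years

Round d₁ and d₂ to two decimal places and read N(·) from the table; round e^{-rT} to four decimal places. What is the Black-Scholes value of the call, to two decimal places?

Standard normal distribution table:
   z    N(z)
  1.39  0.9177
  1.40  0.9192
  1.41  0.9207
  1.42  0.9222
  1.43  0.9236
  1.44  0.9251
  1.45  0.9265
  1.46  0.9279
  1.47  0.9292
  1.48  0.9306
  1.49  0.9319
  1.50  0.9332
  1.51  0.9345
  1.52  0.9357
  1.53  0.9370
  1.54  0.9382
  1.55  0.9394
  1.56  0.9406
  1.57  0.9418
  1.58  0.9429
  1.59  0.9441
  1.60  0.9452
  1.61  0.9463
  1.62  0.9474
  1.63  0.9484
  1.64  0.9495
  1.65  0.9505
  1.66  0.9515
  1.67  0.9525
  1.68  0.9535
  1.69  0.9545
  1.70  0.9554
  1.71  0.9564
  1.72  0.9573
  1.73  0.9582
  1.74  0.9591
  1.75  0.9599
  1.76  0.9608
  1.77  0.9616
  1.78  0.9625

$47.84

σ√T = 0.25·√2 = 0.3536
ln(S/K) + (r + σ²/2)T = ln(110/70) + (0.054 + 0.25²/2)·2 = 0.4520 + 0.1705 = 0.6225
d₁ = 0.6225 / 0.3536 = 1.7607 ≈ 1.76
d₂ = d₁ − σ√T = 1.7607 − 0.3536 = 1.4071 ≈ 1.41
e^(−rT) = e^(−0.054·2) = 0.8976
N(d₁) = N(1.76) = 0.9608;  N(d₂) = N(1.41) = 0.9207
C = 110·0.9608 − 70·0.8976·0.9207 = 105.6880 − 57.8494 = 47.8386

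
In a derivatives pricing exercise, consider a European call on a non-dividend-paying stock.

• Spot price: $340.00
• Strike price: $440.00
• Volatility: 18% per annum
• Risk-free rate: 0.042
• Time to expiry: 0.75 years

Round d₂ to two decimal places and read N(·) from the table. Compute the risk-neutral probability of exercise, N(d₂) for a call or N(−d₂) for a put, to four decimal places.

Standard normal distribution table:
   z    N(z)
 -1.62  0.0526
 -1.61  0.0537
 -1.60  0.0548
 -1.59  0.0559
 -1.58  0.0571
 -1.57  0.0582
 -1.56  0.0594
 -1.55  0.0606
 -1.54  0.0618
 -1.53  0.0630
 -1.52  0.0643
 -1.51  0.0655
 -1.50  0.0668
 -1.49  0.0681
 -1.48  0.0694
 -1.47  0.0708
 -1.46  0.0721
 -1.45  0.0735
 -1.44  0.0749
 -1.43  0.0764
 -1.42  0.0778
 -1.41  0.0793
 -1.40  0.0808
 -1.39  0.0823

T = 0.75;  σ√T = 0.1559
d₁ = [ln(340/440) + (0.042 + 0.18²/2)·0.75] / 0.1559 = [-0.2578 + 0.0437] / 0.1559 = -1.3740 which rounds to -1.37
d₂ = d₁ − σ√T = -1.3740 − 0.1559 = -1.5298 which rounds to -1.53
Pr(exercise) under Q = N(d₂) = 0.0630

0.0630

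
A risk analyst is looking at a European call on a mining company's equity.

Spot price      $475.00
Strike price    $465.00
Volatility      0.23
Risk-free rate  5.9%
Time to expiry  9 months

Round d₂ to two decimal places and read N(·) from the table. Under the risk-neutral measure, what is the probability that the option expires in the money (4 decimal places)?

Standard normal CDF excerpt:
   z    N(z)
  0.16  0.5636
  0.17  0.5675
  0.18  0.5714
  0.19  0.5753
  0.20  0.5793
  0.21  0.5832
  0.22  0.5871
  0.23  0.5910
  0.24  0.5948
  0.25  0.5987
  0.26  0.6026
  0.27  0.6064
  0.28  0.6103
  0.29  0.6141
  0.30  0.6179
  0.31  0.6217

σ√T = 0.23·√0.75 = 0.1992
d₁ = [ln(475/465) + (0.059 + 0.23²/2)·0.75] / 0.1992 = [0.0213 + 0.0641] / 0.1992 = 0.4286 ⇒ 0.43
d₂ = d₁ − σ√T = 0.4286 − 0.1992 = 0.2294 ⇒ 0.23
Risk-neutral Pr[S_T > K] = N(d₂) = N(0.23) = 0.5910

0.5910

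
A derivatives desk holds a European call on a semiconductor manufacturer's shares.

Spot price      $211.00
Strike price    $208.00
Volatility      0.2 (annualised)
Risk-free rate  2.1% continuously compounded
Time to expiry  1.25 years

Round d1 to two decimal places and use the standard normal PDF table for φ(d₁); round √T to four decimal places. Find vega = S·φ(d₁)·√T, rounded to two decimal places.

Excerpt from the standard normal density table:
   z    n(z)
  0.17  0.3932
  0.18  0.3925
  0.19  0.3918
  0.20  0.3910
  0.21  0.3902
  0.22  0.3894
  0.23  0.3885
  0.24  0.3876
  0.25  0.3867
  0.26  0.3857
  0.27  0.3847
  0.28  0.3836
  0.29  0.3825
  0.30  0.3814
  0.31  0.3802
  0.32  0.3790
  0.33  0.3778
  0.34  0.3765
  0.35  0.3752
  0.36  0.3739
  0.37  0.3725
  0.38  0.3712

90.23

T = 1.25;  σ√T = 0.2236
d₁ = [ln(211/208) + (0.021 + 0.2²/2)·1.25] / 0.2236 = [0.0143 + 0.0513] / 0.2236 = 0.2932 → 0.29
√T = √1.25 = 1.1180
φ(d₁) = φ(0.29) = 0.3825
vega = S·φ(d₁)·√T = 211·0.3825·1.1180 = 90.2310
(Vega is the same for a European call and put with the same parameters.)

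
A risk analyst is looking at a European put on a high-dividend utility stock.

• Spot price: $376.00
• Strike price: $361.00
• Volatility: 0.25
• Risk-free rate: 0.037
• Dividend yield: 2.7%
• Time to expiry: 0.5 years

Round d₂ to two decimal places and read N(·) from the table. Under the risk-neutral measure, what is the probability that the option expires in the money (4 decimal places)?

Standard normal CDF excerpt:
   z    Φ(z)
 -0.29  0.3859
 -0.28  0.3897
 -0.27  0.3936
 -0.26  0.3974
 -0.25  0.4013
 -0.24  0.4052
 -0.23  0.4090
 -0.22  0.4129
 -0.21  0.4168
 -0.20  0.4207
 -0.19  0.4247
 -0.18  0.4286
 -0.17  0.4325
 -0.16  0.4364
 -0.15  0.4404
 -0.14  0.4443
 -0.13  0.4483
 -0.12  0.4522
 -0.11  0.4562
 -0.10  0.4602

0.4325

T = 0.5;  σ√T = 0.1768
d₁ = [ln(376/361) + (0.037 − 0.027 + ½·0.25²)·0.5] / (σ√T) = (0.0407 + 0.0206) / 0.1768 = 0.3470 ≈ 0.35
d₂ = 0.3470 − 0.1768 = 0.1702 ≈ 0.17
Risk-neutral Pr[S_T < K] = N(−d₂) = N(-0.17) = 0.4325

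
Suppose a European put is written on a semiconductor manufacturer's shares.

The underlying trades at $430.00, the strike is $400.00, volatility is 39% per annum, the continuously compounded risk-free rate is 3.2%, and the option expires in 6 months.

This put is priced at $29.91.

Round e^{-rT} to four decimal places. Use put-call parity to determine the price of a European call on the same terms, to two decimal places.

e^(−rT) = e^(−0.032·0.5) = 0.9841
Put-call parity: C − P = S − K·e^(−rT) = 430 − 400·0.9841 = 430 − 393.6400 = 36.3600
C = P + (C − P) = 29.91 + (36.3600) = 66.2700

$66.27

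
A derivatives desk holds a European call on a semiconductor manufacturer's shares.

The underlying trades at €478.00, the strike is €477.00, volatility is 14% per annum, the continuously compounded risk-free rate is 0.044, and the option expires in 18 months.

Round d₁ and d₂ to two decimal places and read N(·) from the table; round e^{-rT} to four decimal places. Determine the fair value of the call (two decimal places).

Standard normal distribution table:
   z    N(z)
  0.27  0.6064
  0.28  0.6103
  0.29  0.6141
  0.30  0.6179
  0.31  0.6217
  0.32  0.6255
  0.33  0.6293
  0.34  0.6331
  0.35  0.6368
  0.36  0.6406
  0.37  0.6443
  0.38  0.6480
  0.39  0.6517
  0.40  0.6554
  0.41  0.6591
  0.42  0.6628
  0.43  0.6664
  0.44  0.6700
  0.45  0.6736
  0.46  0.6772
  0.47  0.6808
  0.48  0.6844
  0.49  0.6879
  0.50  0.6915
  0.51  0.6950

€49.54

σ√T = 0.14 × 1.2247 = 0.1715
ln(S/K) + (r + σ²/2)T = ln(478/477) + (0.044 + 0.14²/2)·1.5 = 0.0021 + 0.0807 = 0.0828
d₁ = 0.0828 / 0.1715 = 0.4829 ≈ 0.48
d₂ = d₁ − σ√T = 0.4829 − 0.1715 = 0.3114 ≈ 0.31
exp(−rT) = exp(−0.044·1.5) = 0.9361
N(d₁) = N(0.48) = 0.6844;  N(d₂) = N(0.31) = 0.6217
C = 478·0.6844 − 477·0.9361·0.6217 = 327.1432 − 277.6013 = 49.5419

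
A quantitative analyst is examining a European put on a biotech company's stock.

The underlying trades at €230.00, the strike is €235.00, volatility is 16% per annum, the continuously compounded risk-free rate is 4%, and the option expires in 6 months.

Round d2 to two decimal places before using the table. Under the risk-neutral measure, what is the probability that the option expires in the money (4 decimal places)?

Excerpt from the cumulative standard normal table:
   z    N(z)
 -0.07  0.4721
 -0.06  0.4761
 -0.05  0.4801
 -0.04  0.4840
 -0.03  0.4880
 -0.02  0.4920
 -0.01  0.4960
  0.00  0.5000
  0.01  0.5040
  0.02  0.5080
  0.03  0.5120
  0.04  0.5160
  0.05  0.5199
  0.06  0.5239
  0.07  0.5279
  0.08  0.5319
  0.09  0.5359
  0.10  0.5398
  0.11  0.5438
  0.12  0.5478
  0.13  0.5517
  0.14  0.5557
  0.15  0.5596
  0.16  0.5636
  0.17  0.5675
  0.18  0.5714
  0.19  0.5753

T = 0.5;  σ√T = 0.1131
d₁ = [ln(230/235) + (0.04 + 0.16²/2)·0.5] / 0.1131 = [-0.0215 + 0.0264] / 0.1131 = 0.0433 which rounds to 0.04
d₂ = d₁ − σ√T = 0.0433 − 0.1131 = -0.0699 which rounds to -0.07
Pr(exercise) under Q = N(−d₂) = N(0.07) = 0.5279

0.5279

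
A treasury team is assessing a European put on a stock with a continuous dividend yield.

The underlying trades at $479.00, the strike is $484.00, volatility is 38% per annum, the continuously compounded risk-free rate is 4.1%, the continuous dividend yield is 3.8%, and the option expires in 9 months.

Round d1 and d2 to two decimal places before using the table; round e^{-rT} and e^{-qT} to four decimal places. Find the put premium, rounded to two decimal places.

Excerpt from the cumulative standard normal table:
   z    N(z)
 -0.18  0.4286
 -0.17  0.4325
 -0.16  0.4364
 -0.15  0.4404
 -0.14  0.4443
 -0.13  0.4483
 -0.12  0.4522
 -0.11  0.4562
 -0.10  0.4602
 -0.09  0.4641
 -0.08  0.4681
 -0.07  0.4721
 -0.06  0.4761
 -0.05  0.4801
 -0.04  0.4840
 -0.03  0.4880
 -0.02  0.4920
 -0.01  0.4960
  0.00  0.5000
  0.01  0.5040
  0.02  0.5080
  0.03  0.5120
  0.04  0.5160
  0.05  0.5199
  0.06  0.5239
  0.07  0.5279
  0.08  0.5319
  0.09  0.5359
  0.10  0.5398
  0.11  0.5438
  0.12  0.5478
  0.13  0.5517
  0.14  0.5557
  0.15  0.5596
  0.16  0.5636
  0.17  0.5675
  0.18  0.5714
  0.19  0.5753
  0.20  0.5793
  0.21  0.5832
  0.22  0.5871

σ√T = 0.38 × 0.8660 = 0.3291
ln(S/K) + (r − q + σ²/2)T = ln(479/484) + (0.041 − 0.038 + 0.38²/2)·0.75 = -0.0104 + 0.0564 = 0.0460
d₁ = 0.0460 / 0.3291 = 0.1398 ≈ 0.14
d₂ = d₁ − σ√T = 0.1398 − 0.3291 = -0.1893 ≈ -0.19
exp(−qT) = exp(−0.038·0.75) = 0.9719;  exp(−rT) = exp(−0.041·0.75) = 0.9697
N(−d₂) = N(0.19) = 0.5753;  N(−d₁) = N(-0.14) = 0.4443
P = 484·0.9697·0.5753 − 479·0.9719·0.4443 = 270.0083 − 206.8395 = 63.1688

$63.17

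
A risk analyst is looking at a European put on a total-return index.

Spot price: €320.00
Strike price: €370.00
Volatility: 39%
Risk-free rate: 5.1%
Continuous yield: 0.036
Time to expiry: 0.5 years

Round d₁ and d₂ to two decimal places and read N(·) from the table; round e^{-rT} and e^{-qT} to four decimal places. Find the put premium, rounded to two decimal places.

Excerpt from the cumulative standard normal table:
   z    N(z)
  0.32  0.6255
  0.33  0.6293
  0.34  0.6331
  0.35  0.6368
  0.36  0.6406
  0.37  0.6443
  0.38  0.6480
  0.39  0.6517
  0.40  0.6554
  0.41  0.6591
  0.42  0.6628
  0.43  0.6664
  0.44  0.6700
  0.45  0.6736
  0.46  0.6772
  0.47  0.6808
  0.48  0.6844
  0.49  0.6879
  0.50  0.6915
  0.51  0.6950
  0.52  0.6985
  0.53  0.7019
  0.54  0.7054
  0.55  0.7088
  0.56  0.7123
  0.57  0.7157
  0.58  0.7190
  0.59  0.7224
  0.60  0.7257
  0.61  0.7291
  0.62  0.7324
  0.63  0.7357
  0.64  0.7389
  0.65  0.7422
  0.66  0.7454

€65.16

σ√T = 0.39·√0.5 = 0.2758
d₁ = [ln(320/370) + (0.051 − 0.036 + 0.39²/2)·0.5] / 0.2758 = [-0.1452 + 0.0455] / 0.2758 = -0.3614 ≈ -0.36
d₂ = d₁ − σ√T = -0.3614 − 0.2758 = -0.6371 ≈ -0.64
exp(−qT) = exp(−0.036·0.5) = 0.9822;  exp(−rT) = exp(−0.051·0.5) = 0.9748
N(−d₂) = N(0.64) = 0.7389;  N(−d₁) = N(0.36) = 0.6406
P = 370·0.9748·0.7389 − 320·0.9822·0.6406 = 266.5035 − 201.3431 = 65.1604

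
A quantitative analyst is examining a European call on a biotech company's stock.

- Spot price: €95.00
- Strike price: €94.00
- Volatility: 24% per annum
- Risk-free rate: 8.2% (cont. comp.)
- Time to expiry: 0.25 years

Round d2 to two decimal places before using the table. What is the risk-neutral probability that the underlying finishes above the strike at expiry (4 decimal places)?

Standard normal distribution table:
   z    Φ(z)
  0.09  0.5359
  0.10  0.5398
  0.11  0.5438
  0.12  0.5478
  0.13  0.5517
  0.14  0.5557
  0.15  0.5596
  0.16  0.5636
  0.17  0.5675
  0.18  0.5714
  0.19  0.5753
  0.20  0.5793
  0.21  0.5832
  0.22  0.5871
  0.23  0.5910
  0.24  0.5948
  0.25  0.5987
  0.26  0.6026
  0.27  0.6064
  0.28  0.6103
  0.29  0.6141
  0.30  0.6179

0.5793

T = 0.25;  σ√T = 0.1200
d₁ = [ln(95/94) + (0.082 + 0.24²/2)·0.25] / 0.1200 = [0.0106 + 0.0277] / 0.1200 = 0.3190 ≈ 0.32
d₂ = d₁ − σ√T = 0.3190 − 0.1200 = 0.1990 ≈ 0.20
Risk-neutral Pr[S_T > K] = N(d₂) = N(0.20) = 0.5793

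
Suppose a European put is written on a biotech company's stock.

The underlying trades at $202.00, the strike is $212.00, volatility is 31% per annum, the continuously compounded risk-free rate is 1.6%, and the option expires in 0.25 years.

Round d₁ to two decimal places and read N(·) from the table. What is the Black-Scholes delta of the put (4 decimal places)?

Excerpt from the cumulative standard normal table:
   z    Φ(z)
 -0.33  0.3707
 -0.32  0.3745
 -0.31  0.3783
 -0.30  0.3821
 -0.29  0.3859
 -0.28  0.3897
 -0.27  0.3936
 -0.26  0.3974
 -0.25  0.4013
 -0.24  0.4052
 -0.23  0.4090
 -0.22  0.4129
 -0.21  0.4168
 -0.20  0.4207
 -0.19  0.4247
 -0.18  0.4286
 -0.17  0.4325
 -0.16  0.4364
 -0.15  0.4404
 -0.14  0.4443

T = 0.25;  σ√T = 0.1550
d₁ = [ln(202/212) + (0.016 + 0.31²/2)·0.25] / 0.1550 = [-0.0483 + 0.0160] / 0.1550 = -0.2084 ≈ -0.21
N(d₁) = N(-0.21) = 0.4168
Δ_put = N(d₁) − 1 = 0.4168 − 1 = -0.5832

-0.5832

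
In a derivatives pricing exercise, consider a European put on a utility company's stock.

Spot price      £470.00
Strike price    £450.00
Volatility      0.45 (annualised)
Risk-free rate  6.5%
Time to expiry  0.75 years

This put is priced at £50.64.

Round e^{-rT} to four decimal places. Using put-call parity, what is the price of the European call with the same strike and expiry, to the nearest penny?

£92.06

e^(−rT) = e^(−0.065·0.75) = 0.9524
Put-call parity: C − P = S − K·e^(−rT) = 470 − 450·0.9524 = 470 − 428.5800 = 41.4200
C = P + (C − P) = 50.64 + (41.4200) = 92.0600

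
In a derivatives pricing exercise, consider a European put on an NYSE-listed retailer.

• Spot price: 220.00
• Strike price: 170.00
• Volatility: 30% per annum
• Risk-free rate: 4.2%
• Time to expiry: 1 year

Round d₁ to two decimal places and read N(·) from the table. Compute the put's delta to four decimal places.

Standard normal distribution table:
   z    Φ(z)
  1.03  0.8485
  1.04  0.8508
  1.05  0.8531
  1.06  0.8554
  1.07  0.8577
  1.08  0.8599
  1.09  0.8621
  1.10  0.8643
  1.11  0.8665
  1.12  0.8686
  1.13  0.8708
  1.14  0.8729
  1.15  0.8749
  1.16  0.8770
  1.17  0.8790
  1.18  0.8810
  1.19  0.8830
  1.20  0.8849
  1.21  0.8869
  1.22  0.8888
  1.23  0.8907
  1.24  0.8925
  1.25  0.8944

σ√T = 0.3 × 1.0000 = 0.3000
d₁ = [ln(220/170) + (0.042 + 0.3²/2)·1] / 0.3000 = [0.2578 + 0.0870] / 0.3000 = 1.1494 ⇒ 1.15
N(d₁) = N(1.15) = 0.8749
Δ_put = N(d₁) − 1 = 0.8749 − 1 = -0.1251

-0.1251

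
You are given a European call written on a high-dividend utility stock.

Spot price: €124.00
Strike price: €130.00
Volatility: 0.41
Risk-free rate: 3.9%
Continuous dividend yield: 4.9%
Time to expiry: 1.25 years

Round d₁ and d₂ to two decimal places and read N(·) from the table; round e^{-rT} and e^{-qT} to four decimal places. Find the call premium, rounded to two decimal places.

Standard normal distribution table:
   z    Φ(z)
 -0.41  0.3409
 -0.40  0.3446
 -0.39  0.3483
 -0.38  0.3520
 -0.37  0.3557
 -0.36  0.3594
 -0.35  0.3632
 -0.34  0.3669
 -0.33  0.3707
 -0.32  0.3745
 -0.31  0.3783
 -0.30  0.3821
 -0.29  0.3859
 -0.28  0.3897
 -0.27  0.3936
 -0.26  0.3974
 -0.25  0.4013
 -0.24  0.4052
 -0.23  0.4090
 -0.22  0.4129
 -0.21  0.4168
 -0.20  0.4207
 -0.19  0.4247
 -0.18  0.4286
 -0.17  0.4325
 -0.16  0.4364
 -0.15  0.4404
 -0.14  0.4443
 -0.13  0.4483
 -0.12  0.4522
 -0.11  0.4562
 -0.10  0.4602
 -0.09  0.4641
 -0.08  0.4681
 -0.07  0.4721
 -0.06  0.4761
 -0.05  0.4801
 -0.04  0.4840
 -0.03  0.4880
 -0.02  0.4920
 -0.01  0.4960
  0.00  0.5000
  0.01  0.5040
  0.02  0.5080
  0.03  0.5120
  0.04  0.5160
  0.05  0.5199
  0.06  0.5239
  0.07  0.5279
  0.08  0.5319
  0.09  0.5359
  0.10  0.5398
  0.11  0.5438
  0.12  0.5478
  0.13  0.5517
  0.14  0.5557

€18.46

T = 1.25;  σ√T = 0.4584
d₁ = [ln(124/130) + (0.039 − 0.049 + 0.41²/2)·1.25] / 0.4584 = [-0.0473 + 0.0926] / 0.4584 = 0.0988 ≈ 0.10
d₂ = d₁ − σ√T = 0.0988 − 0.4584 = -0.3595 ≈ -0.36
e^(−qT) = e^(−0.049·1.25) = 0.9406;  e^(−rT) = e^(−0.039·1.25) = 0.9524
N(d₁) = N(0.10) = 0.5398;  N(d₂) = N(-0.36) = 0.3594
C = 124·0.9406·0.5398 − 130·0.9524·0.3594 = 62.9592 − 44.4980 = 18.4612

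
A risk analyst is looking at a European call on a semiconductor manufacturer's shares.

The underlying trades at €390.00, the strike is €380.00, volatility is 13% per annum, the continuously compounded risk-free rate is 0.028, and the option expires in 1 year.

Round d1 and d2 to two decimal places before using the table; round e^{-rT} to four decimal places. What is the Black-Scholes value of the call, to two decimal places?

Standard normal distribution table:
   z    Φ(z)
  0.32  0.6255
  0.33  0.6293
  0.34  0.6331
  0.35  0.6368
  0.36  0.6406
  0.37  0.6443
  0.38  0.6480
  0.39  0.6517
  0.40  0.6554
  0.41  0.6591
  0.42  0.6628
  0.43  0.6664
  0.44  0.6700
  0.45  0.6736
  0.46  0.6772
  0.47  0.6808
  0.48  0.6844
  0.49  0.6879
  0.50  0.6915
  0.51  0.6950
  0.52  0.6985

σ√T = 0.13·√1 = 0.1300
d₁ = [ln(390/380) + (0.028 + 0.13²/2)·1] / 0.1300 = [0.0260 + 0.0365] / 0.1300 = 0.4802 ≈ 0.48
d₂ = d₁ − σ√T = 0.4802 − 0.1300 = 0.3502 ≈ 0.35
e^(−rT) = e^(−0.028·1) = 0.9724
C = 390·N(0.48) − 380·0.9724·N(0.35) = 390·0.6844 − 380·0.9724·0.6368 = 266.9160 − 235.3052 = 31.6108

€31.61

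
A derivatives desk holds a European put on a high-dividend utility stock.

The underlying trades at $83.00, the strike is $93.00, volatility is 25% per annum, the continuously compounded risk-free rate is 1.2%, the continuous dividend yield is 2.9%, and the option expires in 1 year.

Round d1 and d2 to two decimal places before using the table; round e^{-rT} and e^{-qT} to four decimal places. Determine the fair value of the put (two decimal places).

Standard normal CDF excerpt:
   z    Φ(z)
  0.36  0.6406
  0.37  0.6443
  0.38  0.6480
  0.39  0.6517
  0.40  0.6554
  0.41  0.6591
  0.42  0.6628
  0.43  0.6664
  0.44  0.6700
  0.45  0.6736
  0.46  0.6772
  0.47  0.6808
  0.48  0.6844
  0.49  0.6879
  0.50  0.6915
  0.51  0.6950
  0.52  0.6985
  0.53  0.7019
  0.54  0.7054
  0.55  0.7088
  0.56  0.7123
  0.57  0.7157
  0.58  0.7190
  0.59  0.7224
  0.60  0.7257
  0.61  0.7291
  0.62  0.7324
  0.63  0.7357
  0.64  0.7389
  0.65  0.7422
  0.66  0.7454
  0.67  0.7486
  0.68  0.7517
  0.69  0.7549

$15.36

σ√T = 0.25 × 1.0000 = 0.2500
ln(S/K) + (r − q + σ²/2)T = ln(83/93) + (0.012 − 0.029 + 0.25²/2)·1 = -0.1138 + 0.0142 = -0.0995
d₁ = -0.0995 / 0.2500 = -0.3980 ≈ -0.40
d₂ = d₁ − σ√T = -0.3980 − 0.2500 = -0.6480 ≈ -0.65
exp(−qT) = exp(−0.029·1) = 0.9714;  exp(−rT) = exp(−0.012·1) = 0.9881
P = 93·0.9881·N(0.65) − 83·0.9714·N(0.40) = 93·0.9881·0.7422 − 83·0.9714·0.6554 = 68.2032 − 52.8424 = 15.3608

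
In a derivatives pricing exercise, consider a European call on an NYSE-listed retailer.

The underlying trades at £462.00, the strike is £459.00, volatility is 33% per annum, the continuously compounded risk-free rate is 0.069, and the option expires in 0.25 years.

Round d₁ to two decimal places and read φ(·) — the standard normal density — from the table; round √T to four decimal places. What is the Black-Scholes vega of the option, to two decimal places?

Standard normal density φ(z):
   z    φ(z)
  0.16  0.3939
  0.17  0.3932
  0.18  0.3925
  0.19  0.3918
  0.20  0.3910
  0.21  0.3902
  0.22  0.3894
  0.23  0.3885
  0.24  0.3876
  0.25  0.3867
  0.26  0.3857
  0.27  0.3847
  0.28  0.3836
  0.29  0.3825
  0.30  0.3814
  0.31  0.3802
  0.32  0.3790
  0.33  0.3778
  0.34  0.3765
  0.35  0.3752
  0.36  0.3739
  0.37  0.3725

σ√T = 0.33·√0.25 = 0.1650
d₁ = [ln(462/459) + (0.069 + 0.33²/2)·0.25] / 0.1650 = [0.0065 + 0.0309] / 0.1650 = 0.2265 ⇒ 0.23
√T = √0.25 = 0.5000
φ(d₁) = φ(0.23) = 0.3885
vega = S·φ(d₁)·√T = 462·0.3885·0.5000 = 89.7435

89.74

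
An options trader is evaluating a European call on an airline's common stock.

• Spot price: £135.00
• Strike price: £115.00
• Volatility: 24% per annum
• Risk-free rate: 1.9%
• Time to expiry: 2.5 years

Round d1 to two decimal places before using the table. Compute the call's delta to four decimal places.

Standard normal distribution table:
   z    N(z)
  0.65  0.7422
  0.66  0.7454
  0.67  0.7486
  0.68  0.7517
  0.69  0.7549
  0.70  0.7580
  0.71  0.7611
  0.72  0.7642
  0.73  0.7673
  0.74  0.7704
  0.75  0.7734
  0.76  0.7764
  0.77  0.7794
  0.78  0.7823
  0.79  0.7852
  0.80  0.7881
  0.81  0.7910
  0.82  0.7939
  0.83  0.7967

σ√T = 0.24·√2.5 = 0.3795
d₁ = [ln(135/115) + (0.019 + 0.24²/2)·2.5] / 0.3795 = [0.1603 + 0.1195] / 0.3795 = 0.7375 ⇒ 0.74
N(d₁) = N(0.74) = 0.7704
Δ_call = N(d₁) = 0.7704

0.7704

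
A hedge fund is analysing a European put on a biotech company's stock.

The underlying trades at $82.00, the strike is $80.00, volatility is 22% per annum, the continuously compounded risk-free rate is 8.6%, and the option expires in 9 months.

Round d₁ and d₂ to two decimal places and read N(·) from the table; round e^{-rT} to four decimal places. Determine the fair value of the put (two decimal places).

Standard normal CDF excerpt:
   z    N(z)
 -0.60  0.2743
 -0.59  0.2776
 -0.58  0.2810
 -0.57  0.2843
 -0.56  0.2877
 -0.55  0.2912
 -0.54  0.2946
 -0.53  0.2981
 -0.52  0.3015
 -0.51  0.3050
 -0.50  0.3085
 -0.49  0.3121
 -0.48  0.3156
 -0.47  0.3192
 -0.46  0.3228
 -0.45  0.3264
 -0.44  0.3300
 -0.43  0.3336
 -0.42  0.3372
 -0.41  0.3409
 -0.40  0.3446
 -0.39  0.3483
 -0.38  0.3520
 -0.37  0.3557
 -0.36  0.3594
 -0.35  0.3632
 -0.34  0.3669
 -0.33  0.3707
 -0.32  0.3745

σ√T = 0.22 × 0.8660 = 0.1905
d₁ = [ln(82/80) + (0.086 + 0.22²/2)·0.75] / 0.1905 = [0.0247 + 0.0827] / 0.1905 = 0.5634 which rounds to 0.56
d₂ = d₁ − σ√T = 0.5634 − 0.1905 = 0.3729 which rounds to 0.37
e^(−rT) = e^(−0.086·0.75) = 0.9375
N(−d₂) = N(-0.37) = 0.3557;  N(−d₁) = N(-0.56) = 0.2877
P = 80·0.9375·0.3557 − 82·0.2877 = 26.6775 − 23.5914 = 3.0861

$3.09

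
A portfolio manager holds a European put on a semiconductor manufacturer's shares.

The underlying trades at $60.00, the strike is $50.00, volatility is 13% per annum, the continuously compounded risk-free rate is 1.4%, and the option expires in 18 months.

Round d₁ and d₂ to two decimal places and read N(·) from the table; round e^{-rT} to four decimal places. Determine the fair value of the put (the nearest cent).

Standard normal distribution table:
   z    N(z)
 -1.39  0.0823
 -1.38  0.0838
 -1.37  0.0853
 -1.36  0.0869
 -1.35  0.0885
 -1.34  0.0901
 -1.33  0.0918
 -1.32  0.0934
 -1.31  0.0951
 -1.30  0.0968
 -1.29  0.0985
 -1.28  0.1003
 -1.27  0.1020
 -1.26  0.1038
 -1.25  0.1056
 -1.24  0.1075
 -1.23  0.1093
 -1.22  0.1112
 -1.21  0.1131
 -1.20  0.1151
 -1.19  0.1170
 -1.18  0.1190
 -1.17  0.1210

$0.42

σ√T = 0.13·√1.5 = 0.1592
ln(S/K) + (r + σ²/2)T = ln(60/50) + (0.014 + 0.13²/2)·1.5 = 0.1823 + 0.0337 = 0.2160
d₁ = 0.2160 / 0.1592 = 1.3566 → 1.36
d₂ = d₁ − σ√T = 1.3566 − 0.1592 = 1.1974 → 1.20
exp(−rT) = exp(−0.014·1.5) = 0.9792
N(−d₂) = N(-1.20) = 0.1151;  N(−d₁) = N(-1.36) = 0.0869
P = 50·0.9792·0.1151 − 60·0.0869 = 5.6353 − 5.2140 = 0.4213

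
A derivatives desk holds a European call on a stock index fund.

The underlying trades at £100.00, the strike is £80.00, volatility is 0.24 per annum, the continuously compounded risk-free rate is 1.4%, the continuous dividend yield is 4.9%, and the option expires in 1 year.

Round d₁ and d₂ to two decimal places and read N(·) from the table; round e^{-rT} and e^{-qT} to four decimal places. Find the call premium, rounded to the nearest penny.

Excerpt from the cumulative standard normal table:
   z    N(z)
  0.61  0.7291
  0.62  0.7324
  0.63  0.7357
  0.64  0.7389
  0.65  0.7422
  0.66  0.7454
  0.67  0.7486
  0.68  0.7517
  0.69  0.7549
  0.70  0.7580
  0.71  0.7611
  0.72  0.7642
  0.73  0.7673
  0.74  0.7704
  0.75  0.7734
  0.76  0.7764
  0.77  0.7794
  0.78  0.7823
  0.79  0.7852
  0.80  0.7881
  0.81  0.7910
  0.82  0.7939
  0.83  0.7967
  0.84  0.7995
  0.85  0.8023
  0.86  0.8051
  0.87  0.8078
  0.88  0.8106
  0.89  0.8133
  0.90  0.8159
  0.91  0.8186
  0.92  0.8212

σ√T = 0.24·√1 = 0.2400
ln(S/K) + (r − q + σ²/2)T = ln(100/80) + (0.014 − 0.049 + 0.24²/2)·1 = 0.2231 − 0.0062 = 0.2169
d₁ = 0.2169 / 0.2400 = 0.9039 which rounds to 0.90
d₂ = d₁ − σ√T = 0.9039 − 0.2400 = 0.6639 which rounds to 0.66
exp(−qT) = exp(−0.049·1) = 0.9522;  exp(−rT) = exp(−0.014·1) = 0.9861
N(d₁) = N(0.90) = 0.8159;  N(d₂) = N(0.66) = 0.7454
C = 100·0.9522·0.8159 − 80·0.9861·0.7454 = 77.6900 − 58.8031 = 18.8869

£18.89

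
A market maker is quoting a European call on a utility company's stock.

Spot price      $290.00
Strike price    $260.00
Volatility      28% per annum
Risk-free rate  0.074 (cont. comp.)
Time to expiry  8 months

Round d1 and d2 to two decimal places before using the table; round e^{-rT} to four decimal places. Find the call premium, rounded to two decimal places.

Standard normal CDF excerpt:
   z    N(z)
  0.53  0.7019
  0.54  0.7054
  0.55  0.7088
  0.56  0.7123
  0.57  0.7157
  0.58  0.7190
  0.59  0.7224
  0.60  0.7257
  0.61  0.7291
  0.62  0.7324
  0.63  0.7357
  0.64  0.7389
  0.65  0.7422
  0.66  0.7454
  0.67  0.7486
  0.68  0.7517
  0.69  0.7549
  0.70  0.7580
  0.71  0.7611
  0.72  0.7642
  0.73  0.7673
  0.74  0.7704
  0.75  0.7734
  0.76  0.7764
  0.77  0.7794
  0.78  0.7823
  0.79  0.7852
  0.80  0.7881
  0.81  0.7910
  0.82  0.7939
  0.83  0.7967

σ√T = 0.28 × 0.8165 = 0.2286
ln(S/K) + (r + σ²/2)T = ln(290/260) + (0.074 + 0.28²/2)·0.6667 = 0.1092 + 0.0755 = 0.1847
d₁ = 0.1847 / 0.2286 = 0.8077 → 0.81
d₂ = d₁ − σ√T = 0.8077 − 0.2286 = 0.5791 → 0.58
exp(−rT) = exp(−0.074·0.6667) = 0.9519
C = 290·N(0.81) − 260·0.9519·N(0.58) = 290·0.7910 − 260·0.9519·0.7190 = 229.3900 − 177.9482 = 51.4418

$51.44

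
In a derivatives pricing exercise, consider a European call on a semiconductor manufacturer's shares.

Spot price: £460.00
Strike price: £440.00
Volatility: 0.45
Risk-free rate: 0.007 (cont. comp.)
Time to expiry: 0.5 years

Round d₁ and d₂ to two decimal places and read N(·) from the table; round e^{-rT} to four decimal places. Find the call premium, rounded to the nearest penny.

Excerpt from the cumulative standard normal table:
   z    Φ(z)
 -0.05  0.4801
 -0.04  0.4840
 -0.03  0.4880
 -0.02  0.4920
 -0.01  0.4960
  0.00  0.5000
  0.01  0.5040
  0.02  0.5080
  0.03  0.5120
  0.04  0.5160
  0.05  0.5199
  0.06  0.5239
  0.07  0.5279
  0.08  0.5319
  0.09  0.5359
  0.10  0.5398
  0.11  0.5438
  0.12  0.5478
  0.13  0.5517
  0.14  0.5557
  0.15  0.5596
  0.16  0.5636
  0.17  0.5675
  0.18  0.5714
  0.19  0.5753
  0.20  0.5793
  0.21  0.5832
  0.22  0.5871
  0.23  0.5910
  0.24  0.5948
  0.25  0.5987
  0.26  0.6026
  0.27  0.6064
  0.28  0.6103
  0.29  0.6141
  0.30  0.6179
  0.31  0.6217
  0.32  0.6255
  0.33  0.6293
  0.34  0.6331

σ√T = 0.45 × 0.7071 = 0.3182
d₁ = [ln(460/440) + (0.007 + ½·0.45²)·0.5] / (σ√T) = (0.0445 + 0.0541) / 0.3182 = 0.3098 ≈ 0.31
d₂ = 0.3098 − 0.3182 = -0.0084 ≈ -0.01
e^(−rT) = e^(−0.007·0.5) = 0.9965
N(d₁) = N(0.31) = 0.6217;  N(d₂) = N(-0.01) = 0.4960
C = 460·0.6217 − 440·0.9965·0.4960 = 285.9820 − 217.4762 = 68.5058

£68.51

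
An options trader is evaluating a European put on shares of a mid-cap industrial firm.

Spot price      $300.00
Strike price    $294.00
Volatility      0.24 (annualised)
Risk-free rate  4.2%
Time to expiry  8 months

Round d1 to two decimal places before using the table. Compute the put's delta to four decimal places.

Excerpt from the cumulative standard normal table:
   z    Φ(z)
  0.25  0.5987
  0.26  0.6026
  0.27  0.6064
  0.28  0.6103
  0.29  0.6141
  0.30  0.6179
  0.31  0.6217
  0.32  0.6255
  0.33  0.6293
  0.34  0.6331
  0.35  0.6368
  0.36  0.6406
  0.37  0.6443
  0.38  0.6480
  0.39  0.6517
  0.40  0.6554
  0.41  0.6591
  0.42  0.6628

-0.3669

T = 0.6667;  σ√T = 0.1960
d₁ = [ln(300/294) + (0.042 + ½·0.24²)·0.6667] / (σ√T) = (0.0202 + 0.0472) / 0.1960 = 0.3440 ≈ 0.34
N(d₁) = N(0.34) = 0.6331
Δ_put = N(d₁) − 1 = 0.6331 − 1 = -0.3669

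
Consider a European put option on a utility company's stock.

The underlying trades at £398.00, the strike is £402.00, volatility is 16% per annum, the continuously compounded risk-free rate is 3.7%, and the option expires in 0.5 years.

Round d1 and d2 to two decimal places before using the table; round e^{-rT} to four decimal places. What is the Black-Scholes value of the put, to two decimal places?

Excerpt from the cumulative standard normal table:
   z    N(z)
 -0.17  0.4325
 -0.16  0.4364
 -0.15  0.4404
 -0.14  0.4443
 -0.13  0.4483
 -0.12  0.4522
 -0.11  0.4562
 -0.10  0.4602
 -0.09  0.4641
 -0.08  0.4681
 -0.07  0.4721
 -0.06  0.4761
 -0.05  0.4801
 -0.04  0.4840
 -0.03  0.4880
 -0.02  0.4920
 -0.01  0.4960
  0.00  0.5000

T = 0.5;  σ√T = 0.1131
d₁ = [ln(398/402) + (0.037 + 0.16²/2)·0.5] / 0.1131 = [-0.0100 + 0.0249] / 0.1131 = 0.1317 ⇒ 0.13
d₂ = d₁ − σ√T = 0.1317 − 0.1131 = 0.0186 ⇒ 0.02
exp(−rT) = exp(−0.037·0.5) = 0.9817
N(−d₂) = N(-0.02) = 0.4920;  N(−d₁) = N(-0.13) = 0.4483
P = 402·0.9817·0.4920 − 398·0.4483 = 194.1646 − 178.4234 = 15.7412

£15.74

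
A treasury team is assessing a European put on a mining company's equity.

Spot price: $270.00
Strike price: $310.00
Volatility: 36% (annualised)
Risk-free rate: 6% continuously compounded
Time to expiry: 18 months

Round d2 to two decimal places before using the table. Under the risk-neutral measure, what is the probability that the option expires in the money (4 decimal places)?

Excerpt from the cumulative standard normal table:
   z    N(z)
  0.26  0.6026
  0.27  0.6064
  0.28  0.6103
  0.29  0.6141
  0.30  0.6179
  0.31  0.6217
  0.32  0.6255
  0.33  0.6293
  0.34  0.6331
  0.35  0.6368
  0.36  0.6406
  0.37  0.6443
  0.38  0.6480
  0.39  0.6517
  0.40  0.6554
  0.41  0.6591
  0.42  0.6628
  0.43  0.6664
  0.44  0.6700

T = 1.5;  σ√T = 0.4409
d₁ = [ln(270/310) + (0.06 + ½·0.36²)·1.5] / (σ√T) = (-0.1382 + 0.1872) / 0.4409 = 0.1112 → 0.11
d₂ = 0.1112 − 0.4409 = -0.3297 → -0.33
Pr(exercise) under Q = N(−d₂) = N(0.33) = 0.6293

0.6293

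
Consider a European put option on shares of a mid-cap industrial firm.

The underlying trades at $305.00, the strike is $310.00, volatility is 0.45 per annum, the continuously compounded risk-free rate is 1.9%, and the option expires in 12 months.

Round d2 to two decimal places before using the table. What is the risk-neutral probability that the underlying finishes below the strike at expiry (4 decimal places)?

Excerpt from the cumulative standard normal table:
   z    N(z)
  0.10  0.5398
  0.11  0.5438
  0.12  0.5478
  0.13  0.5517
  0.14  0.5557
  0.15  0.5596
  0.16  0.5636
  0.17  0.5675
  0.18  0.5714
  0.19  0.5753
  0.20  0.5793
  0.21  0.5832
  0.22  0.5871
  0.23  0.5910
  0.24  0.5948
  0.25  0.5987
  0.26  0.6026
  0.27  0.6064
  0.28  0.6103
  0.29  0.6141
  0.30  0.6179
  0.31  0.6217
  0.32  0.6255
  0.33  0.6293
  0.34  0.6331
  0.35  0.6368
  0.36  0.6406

0.5871

T = 1;  σ√T = 0.4500
ln(S/K) + (r + σ²/2)T = ln(305/310) + (0.019 + 0.45²/2)·1 = -0.0163 + 0.1203 = 0.1040
d₁ = 0.1040 / 0.4500 = 0.2311 → 0.23
d₂ = d₁ − σ√T = 0.2311 − 0.4500 = -0.2189 → -0.22
Pr(exercise) under Q = N(−d₂) = N(0.22) = 0.5871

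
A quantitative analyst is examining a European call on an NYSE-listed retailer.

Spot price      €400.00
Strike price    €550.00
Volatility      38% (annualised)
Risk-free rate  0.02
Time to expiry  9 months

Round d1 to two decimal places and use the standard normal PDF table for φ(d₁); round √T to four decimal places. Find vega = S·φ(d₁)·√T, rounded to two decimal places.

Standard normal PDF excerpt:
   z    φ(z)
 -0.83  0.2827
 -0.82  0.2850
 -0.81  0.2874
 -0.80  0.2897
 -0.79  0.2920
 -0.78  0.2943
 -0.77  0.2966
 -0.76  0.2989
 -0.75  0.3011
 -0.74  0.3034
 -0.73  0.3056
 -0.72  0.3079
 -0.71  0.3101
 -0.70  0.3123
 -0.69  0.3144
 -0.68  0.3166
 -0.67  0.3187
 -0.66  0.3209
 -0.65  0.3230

T = 0.75;  σ√T = 0.3291
ln(S/K) + (r + σ²/2)T = ln(400/550) + (0.02 + 0.38²/2)·0.75 = -0.3185 + 0.0692 = -0.2493
d₁ = -0.2493 / 0.3291 = -0.7576 ⇒ -0.76
√T = √0.75 = 0.8660
φ(d₁) = φ(-0.76) = 0.2989
vega = S·φ(d₁)·√T = 400·0.2989·0.8660 = 103.5390
(Vega is the same for a European call and put with the same parameters.)

103.54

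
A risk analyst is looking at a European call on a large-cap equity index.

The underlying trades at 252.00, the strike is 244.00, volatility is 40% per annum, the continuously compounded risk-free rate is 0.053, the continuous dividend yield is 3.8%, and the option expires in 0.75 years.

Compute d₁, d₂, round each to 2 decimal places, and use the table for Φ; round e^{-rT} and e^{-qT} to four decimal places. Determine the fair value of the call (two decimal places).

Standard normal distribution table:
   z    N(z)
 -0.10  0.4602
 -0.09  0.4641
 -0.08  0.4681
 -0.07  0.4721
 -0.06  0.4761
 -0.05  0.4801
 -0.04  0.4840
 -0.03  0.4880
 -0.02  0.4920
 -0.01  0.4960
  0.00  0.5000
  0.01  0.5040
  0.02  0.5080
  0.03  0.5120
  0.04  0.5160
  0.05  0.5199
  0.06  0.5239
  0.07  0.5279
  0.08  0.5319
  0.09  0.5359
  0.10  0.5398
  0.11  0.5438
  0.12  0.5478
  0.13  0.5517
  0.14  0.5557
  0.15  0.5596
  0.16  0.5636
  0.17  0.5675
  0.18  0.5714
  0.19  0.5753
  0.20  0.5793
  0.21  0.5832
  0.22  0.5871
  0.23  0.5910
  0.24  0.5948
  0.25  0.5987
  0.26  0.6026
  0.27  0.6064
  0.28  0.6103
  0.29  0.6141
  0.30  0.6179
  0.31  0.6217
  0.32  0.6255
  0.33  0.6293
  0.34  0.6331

38.76

σ√T = 0.4 × 0.8660 = 0.3464
d₁ = [ln(252/244) + (0.053 − 0.038 + 0.4²/2)·0.75] / 0.3464 = [0.0323 + 0.0713] / 0.3464 = 0.2988 → 0.30
d₂ = d₁ − σ√T = 0.2988 − 0.3464 = -0.0476 → -0.05
e^(−qT) = e^(−0.038·0.75) = 0.9719;  e^(−rT) = e^(−0.053·0.75) = 0.9610
C = 252·0.9719·N(0.30) − 244·0.9610·N(-0.05) = 252·0.9719·0.6179 − 244·0.9610·0.4801 = 151.3353 − 112.5758 = 38.7596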